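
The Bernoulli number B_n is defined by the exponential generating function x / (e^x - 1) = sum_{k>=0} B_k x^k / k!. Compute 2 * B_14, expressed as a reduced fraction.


Bernoulli numbers can also be computed recursively via B_0 = 1 and sum_{j=0}^{m} C(m+1, j) B_j = 0 for m >= 1. Odd-index Bernoulli numbers vanish for k >= 3.
Computing B_14 = 7/6, so 2 * B_14 = 2 * 7/6 = 7/3.

7/3


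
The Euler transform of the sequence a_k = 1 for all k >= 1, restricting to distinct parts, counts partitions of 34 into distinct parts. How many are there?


Partitions of 34 into distinct parts can be computed via generating function.
Product (1+x)(1+x^2)(1+x^3)...
The coefficient of x^34 = 512

512


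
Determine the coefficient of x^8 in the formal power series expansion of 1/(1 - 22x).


The geometric series identity gives 1/(1 - c x) = sum_{k>=0} c^k x^k, so the coefficient of x^k is c^k.
Here c = 22 and k = 8.
Computing: 22^8 = 54875873536

54875873536


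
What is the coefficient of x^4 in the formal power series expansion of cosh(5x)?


The Maclaurin series is cosh(t) = sum_{m>=0} t^(2m) / (2m)!, so substituting t = 5x, only even powers of x are nonzero, with coefficient of x^(2m) equal to 5^(2m) / (2m)!.
For x^4 the coefficient is 5^4/4! = 625/24 = 625/24.

625/24


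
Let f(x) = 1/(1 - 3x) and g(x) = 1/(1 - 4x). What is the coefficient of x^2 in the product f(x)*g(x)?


The coefficient of x^n in f*g is the Cauchy product: sum_{k=0}^{n} a^k * b^(n-k).
With a=3, b=4, n=2:
sum_{k=0}^{2} 3^k * 4^(2-k)
= 37

37


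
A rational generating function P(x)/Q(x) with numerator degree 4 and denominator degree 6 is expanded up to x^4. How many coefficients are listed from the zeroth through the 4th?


Expanding up to x^4 gives the coefficients for x^0, x^1, ..., x^4.
That is 4 + 1 = 5 coefficients in total.

5


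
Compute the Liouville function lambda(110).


The Liouville function is lambda(k) = (-1)^Omega(k), where Omega(k) counts the prime factors of k with multiplicity.
Factoring: 110 = 2 * 5 * 11, so Omega(110) = 3.
lambda(110) = (-1)^3 = -1.

-1


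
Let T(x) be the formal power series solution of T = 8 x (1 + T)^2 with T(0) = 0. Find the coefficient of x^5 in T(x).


Apply the Lagrange inversion formula: if T = 8 x * phi(T) with phi(t) = (1 + t)^2, then [x^n] T = 8^n * (1/n) [t^(n-1)] phi(t)^n = 8^n * (1/n) [t^(n-1)] (1 + t)^(2n) = 8^n * (1/n) C(2n, n-1).
Using the identity C(2n, n-1) = C(2n, n) * n / (n+1), the unscaled factor equals C(2n, n) / (n+1) = C_n, the n-th Catalan number.
For n = 5: C_5 = C(10, 5) / 6 = 252/6 = 42.
With the 8^5 = 32768 factor, the coefficient is 32768 * 42 = 1376256.

1376256


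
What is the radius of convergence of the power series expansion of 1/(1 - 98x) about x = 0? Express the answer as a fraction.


Expanding 1/(1 - 98x) = sum_{k>=0} 98^k x^k, the series converges when |98x| < 1, i.e., |x| < 1/98.
So the radius of convergence is 1/98 = 1/98.

1/98


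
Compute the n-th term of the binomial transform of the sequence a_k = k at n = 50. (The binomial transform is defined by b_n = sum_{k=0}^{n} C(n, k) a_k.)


With a_k = k, b_n = sum_{k=0}^{n} C(n, k) k. Using k * C(n, k) = n * C(n-1, k-1) gives b_n = n * sum_{k>=1} C(n-1, k-1) = n * 2^(n-1).
For n = 50: 50 * 2^49 = 50 * 562949953421312 = 28147497671065600.

28147497671065600


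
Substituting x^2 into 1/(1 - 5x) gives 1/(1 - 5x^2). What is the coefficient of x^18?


The coefficient of x^(2m) in 1/(1 - 5x^2) is 5^m.
With n = 18 = 2*9, the coefficient is 5^9 = 1953125.

1953125


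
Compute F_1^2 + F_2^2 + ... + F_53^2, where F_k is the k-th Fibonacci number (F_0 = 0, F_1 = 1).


There is a standard identity sum_{k=0}^{N} F_k^2 = F_N * F_{N+1} (proved inductively from the telescoping relation F_k^2 = F_k F_{k+1} - F_{k-1} F_k). Then
sum_{k=1}^{53} F_k^2 = F_53 F_54 - F_0 F_1.
Computing: F_53 = 53316291173, F_54 = 86267571272, F_0 = 0, F_1 = 1.
Sum = 53316291173 * 86267571272 - 0 * 1 = 4599466948725481982056.

4599466948725481982056


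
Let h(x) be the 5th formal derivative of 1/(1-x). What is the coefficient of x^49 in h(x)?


Differentiating 5 times: d^5/dx^5 [1/(1-x)] = 5!/(1-x)^6.
The expansion 1/(1-x)^6 = sum_{k>=0} C(k+5, 5) x^k, so the coefficient of x^n in 5!/(1-x)^6 is 5! * C(n+5, 5).
For n = 49: 120 * C(54, 5) = 120 * 3162510 = 379501200

379501200


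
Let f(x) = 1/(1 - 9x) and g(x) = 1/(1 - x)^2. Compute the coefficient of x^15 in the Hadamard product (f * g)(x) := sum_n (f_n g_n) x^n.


f has coefficients f_k = 9^k. For g = 1/(1 - x)^2 the coefficient is g_k = C(k + 1, 1) = k + 1. The Hadamard coefficient is (f * g)_k = 9^k * (k + 1).
For k = 15: 9^15 * 16 = 205891132094649 * 16 = 3294258113514384.

3294258113514384


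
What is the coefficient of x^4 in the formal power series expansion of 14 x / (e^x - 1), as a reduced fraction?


The exponential generating function for Bernoulli numbers is
x / (e^x - 1) = sum_{k>=0} B_k x^k / k!.
So the coefficient of x^4 in 14 x / (e^x - 1) is 14 B_4 / 4!.
Computing: B_4 = -1/30, 4! = 24, giving
14 * -1/30 / 24 = -7/360.

-7/360


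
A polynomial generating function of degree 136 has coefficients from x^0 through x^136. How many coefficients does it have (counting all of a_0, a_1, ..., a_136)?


A polynomial of degree 136 takes the form a_0 + a_1 x + ... + a_136 x^136.
The number of coefficients is 136 + 1 = 137.

137


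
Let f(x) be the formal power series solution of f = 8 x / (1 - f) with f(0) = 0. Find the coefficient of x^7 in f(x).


Apply Lagrange inversion: f = 8 x * phi(f) with phi(t) = 1/(1 - t), so
[x^n] f = 8^n * (1/n) [t^(n-1)] phi(t)^n = 8^n * (1/n) [t^(n-1)] (1 - t)^(-n) = 8^n * (1/n) C(2n - 2, n - 1) = 8^n * C_{n-1}.
For n = 7: C_6 = C(12, 6) / 7 = 924/7 = 132.
With the 8^7 = 2097152 factor, the coefficient is 2097152 * 132 = 276824064.

276824064


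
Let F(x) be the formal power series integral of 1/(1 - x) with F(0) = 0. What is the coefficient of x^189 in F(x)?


1/(1 - x) = sum_{k>=0} x^k. Integrating termwise and using F(0) = 0 gives
F(x) = sum_{k>=0} x^(k+1) / (k+1) = sum_{m>=1} x^m / m = -ln(1 - x).
So the coefficient of x^189 is 1/189 = 1/189.

1/189


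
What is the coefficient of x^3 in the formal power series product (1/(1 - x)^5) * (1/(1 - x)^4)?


Combine the factors: (1/(1 - x)^5) * (1/(1 - x)^4) = 1/(1 - x)^9.
Then use 1/(1 - x)^r = sum_{k>=0} C(k + r - 1, r - 1) x^k with r = 9 and k = 3:
C(11, 8) = 165.

165


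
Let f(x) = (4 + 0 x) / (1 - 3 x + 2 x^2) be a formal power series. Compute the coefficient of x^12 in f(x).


Write f(x) = sum_{k>=0} a_k x^k. Multiplying both sides by 1 - 3 x + 2 x^2 gives
(1 - 3 x + 2 x^2) sum_{k>=0} a_k x^k = 4 + 0 x.
Matching coefficients:
 x^0: a_0 = 4
 x^1: a_1 - 3 a_0 = 0  =>  a_1 = 3*4 + 0 = 12
 x^k (k >= 2): a_k = 3 a_{k-1} - 2 a_{k-2}.
Iterating: a_2 = 28, a_3 = 60, a_4 = 124, a_5 = 252, a_6 = 508, a_7 = 1020, a_8 = 2044, a_9 = 4092, a_10 = 8188, a_11 = 16380, a_12 = 32764.
So the coefficient of x^12 is 32764.

32764


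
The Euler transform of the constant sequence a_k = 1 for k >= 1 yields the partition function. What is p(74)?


The Euler transform converts the sequence a_k = 1 into the number of integer partitions.
Using the recurrence or dynamic programming:
p(74) = 7089500

7089500


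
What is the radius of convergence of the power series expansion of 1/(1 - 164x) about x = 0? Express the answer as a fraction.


Expanding 1/(1 - 164x) = sum_{k>=0} 164^k x^k, the series converges when |164x| < 1, i.e., |x| < 1/164.
So the radius of convergence is 1/164 = 1/164.

1/164


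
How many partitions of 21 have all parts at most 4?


Using the generating function (1-x)^(-1)(1-x^2)^(-1)...(1-x^4)^(-1),
the coefficient of x^21 counts these restricted partitions.
Result = 120

120


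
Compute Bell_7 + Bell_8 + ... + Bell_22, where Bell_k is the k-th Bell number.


Recall Bell_k counts set partitions of a k-set (with Bell_0 = 1 by convention).
Bell_7 through Bell_22: 877, 4140, 21147, 115975, 678570, 4213597, 27644437, 190899322, 1382958545, 10480142147, 82864869804, 682076806159, 5832742205057, 51724158235372, 474869816156751, 4506715738447323
Sum = 877 + 4140 + 21147 + 115975 + 678570 + 4213597 + 27644437 + 190899322 + 1382958545 + 10480142147 + 82864869804 + 682076806159 + 5832742205057 + 51724158235372 + 474869816156751 + 4506715738447323 = 5039919483399223.

5039919483399223


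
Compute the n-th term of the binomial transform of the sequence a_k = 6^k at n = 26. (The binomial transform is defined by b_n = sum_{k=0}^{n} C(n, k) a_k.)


With a_k = 6^k, b_n = sum_{k=0}^{n} C(n, k) 6^k = (1 + 6)^n by the binomial theorem.
For n = 26: (1 + 6)^26 = 7^26 = 9387480337647754305649.

9387480337647754305649


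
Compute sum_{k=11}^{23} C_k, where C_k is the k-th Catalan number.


C_11 through C_23: 58786, 208012, 742900, 2674440, 9694845, 35357670, 129644790, 477638700, 1767263190, 6564120420, 24466267020, 91482563640, 343059613650
Sum = 58786 + 208012 + 742900 + 2674440 + 9694845 + 35357670 + 129644790 + 477638700 + 1767263190 + 6564120420 + 24466267020 + 91482563640 + 343059613650
= 467995848063

467995848063


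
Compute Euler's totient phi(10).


phi(n) counts integers in [1, n] coprime to n. Using the multiplicative formula phi(n) = n * prod_{p | n} (1 - 1/p):
10 = 2 * 5, so
phi(10) = 10 * (1 - 1/2) * (1 - 1/5) = 4.

4


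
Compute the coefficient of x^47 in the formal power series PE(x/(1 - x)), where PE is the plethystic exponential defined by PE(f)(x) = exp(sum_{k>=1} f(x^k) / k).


For f(x) = x/(1 - x) we have
sum_{k>=1} f(x^k) / k = sum_{k>=1} (1/k) * x^k / (1 - x^k) = sum_{k, m >= 1} x^(k m) / k,
which after exponentiating simplifies to
PE(x/(1 - x)) = prod_{k>=1} 1 / (1 - x^k).
This is the generating function for the partition function p(n), so the coefficient of x^47 is p(47).
Computing p(47) by dynamic programming over parts 1, 2, ..., 47: p(47) = 124754.

124754


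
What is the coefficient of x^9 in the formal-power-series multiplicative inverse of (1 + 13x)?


The inverse is 1/(1 + 13x). Apply the geometric identity 1/(1 - y) = sum_{k>=0} y^k with y = -13x:
1/(1 + 13x) = sum_{k>=0} (-13)^k x^k.
So the coefficient of x^9 is (-13)^9 = -10604499373.

-10604499373


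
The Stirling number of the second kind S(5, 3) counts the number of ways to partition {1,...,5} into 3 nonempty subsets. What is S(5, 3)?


Using the explicit formula S(n,k) = (1/k!) sum_{j=0}^{k} (-1)^(k-j) C(k,j) j^n:
S(5, 3) = 25
Equivalently, S(n,k) is n! times the coefficient of x^n in the EGF (e^x - 1)^k / k!.

25


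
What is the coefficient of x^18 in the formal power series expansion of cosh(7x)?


The Maclaurin series is cosh(t) = sum_{m>=0} t^(2m) / (2m)!, so substituting t = 7x, only even powers of x are nonzero, with coefficient of x^(2m) equal to 7^(2m) / (2m)!.
For x^18 the coefficient is 7^18/18! = 1628413597910449/6402373705728000 = 33232930569601/130660687872000.

33232930569601/130660687872000


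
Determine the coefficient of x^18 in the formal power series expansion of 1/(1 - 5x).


The geometric series identity gives 1/(1 - c x) = sum_{k>=0} c^k x^k, so the coefficient of x^k is c^k.
Here c = 5 and k = 18.
Computing: 5^18 = 3814697265625

3814697265625


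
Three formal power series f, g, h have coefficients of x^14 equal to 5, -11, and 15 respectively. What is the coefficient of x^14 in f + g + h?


Series addition is componentwise:
5 + -11 + 15
= 9

9


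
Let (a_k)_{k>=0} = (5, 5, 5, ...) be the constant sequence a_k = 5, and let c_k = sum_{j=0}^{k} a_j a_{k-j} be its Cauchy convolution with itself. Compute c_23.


Since a_j = 5 for all j >= 0, the convolution sum becomes
c_k = sum_{j=0}^{k} 5 * 5 = 25 * (k + 1).
Equivalently, the generating function of (a_k) is 5/(1 - x) and its square is 25/(1 - x)^2 = sum_{k>=0} 25(k + 1) x^k.
For k = 23: 25 * 24 = 600.

600


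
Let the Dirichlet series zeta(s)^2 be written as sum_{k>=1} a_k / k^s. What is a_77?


The Dirichlet convolution of the constant function 1 with itself gives (1 * 1)(k) = sum_{d | k} 1 = d(k), the number of positive divisors of k.
Since zeta(s) = sum_{k>=1} 1/k^s, we have zeta(s)^2 = sum_{k>=1} d(k)/k^s, so a_k = d(k).
For k = 77: the divisors are 1, 7, 11, 77.
Count = 4.

4


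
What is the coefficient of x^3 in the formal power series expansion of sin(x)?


The Maclaurin series is sin(t) = sum_{k>=0} (-1)^k t^(2k+1) / (2k+1)!, so substituting t = x, only odd powers of x are nonzero, with coefficient of x^(2k+1) equal to (-1)^k / (2k+1)!.
Write 3 = 2*1 + 1, giving the coefficient (-1)^1 / 3! = -1/6 = -1/6.

-1/6


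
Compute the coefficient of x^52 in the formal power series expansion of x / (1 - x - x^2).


Let f(x) = sum_{k>=0} a_k x^k. Multiplying f(x) * (1 - x - x^2) = x and matching coefficients gives a_0 = 0, a_1 = 1, and a_k = a_{k-1} + a_{k-2} for k >= 2. These are the Fibonacci numbers F_k.
Iterating from F_0 = 0, F_1 = 1:
F_0=0, F_1=1, F_2=1, F_3=2, F_4=3, F_5=5, F_6=8, F_7=13, F_8=21, F_9=34, ...
F_52 = 32951280099.

32951280099


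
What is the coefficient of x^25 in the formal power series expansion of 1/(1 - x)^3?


The negative binomial / multiset identity is
1/(1 - x)^r = sum_{k>=0} C(k + r - 1, r - 1) x^k.
Here r = 3 and k = 25, so the coefficient is
C(25 + 2, 2) = C(27, 2)
= 351

351


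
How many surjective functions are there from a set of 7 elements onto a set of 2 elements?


By inclusion-exclusion on which target elements are missed, the number of surjections from an n-set onto a k-set is
surj(n, k) = sum_{j=0}^{k} (-1)^j C(k, j) (k - j)^n.
Equivalently surj(n, k) = k! * S(n, k), where S(n, k) is the Stirling number of the second kind.
For n = 7, k = 2:
S(7, 2) = 63, so
surj = 2! * 63 = 2 * 63 = 126.

126


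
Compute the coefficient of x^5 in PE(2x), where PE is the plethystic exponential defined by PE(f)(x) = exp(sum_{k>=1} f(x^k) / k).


With f(x) = 2x, the exponent is sum_{k>=1} 2 x^k / k = 2 * (-ln(1 - x)). Exponentiating:
PE(2x) = exp(-2 ln(1 - x)) = 1/(1 - x)^2.
By the negative binomial expansion, [x^n] 1/(1 - x)^2 = C(n + 1, 1).
For n = 5: C(6, 1) = 6.

6


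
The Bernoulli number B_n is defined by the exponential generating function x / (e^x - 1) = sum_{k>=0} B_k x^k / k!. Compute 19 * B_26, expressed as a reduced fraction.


Bernoulli numbers can also be computed recursively via B_0 = 1 and sum_{j=0}^{m} C(m+1, j) B_j = 0 for m >= 1. Odd-index Bernoulli numbers vanish for k >= 3.
Computing B_26 = 8553103/6, so 19 * B_26 = 19 * 8553103/6 = 162508957/6.

162508957/6


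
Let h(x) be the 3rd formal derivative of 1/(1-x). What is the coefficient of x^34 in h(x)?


Differentiating 3 times: d^3/dx^3 [1/(1-x)] = 3!/(1-x)^4.
The expansion 1/(1-x)^4 = sum_{k>=0} C(k+3, 3) x^k, so the coefficient of x^n in 3!/(1-x)^4 is 3! * C(n+3, 3).
For n = 34: 6 * C(37, 3) = 6 * 7770 = 46620

46620


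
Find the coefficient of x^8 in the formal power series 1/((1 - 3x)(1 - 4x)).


By partial fractions or Cauchy convolution:
The coefficient equals sum_{k=0}^{8} 3^k * 4^(8-k).
= 242461

242461


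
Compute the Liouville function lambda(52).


The Liouville function is lambda(k) = (-1)^Omega(k), where Omega(k) counts the prime factors of k with multiplicity.
Factoring: 52 = 2 * 2 * 13, so Omega(52) = 3.
lambda(52) = (-1)^3 = -1.

-1


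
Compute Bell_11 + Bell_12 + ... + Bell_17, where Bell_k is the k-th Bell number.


Recall Bell_k counts set partitions of a k-set (with Bell_0 = 1 by convention).
Bell_11 through Bell_17: 678570, 4213597, 27644437, 190899322, 1382958545, 10480142147, 82864869804
Sum = 678570 + 4213597 + 27644437 + 190899322 + 1382958545 + 10480142147 + 82864869804 = 94951406422.

94951406422


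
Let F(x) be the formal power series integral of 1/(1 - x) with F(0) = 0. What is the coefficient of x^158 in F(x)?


1/(1 - x) = sum_{k>=0} x^k. Integrating termwise and using F(0) = 0 gives
F(x) = sum_{k>=0} x^(k+1) / (k+1) = sum_{m>=1} x^m / m = -ln(1 - x).
So the coefficient of x^158 is 1/158 = 1/158.

1/158


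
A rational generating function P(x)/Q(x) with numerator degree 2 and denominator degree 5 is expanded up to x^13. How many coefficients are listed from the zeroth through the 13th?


Expanding up to x^13 gives the coefficients for x^0, x^1, ..., x^13.
That is 13 + 1 = 14 coefficients in total.

14


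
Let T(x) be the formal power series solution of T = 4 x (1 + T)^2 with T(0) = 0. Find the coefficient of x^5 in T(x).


Apply the Lagrange inversion formula: if T = 4 x * phi(T) with phi(t) = (1 + t)^2, then [x^n] T = 4^n * (1/n) [t^(n-1)] phi(t)^n = 4^n * (1/n) [t^(n-1)] (1 + t)^(2n) = 4^n * (1/n) C(2n, n-1).
Using the identity C(2n, n-1) = C(2n, n) * n / (n+1), the unscaled factor equals C(2n, n) / (n+1) = C_n, the n-th Catalan number.
For n = 5: C_5 = C(10, 5) / 6 = 252/6 = 42.
With the 4^5 = 1024 factor, the coefficient is 1024 * 42 = 43008.

43008


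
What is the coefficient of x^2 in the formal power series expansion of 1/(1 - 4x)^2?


The general identity 1/(1 - c x)^r = sum_{k>=0} c^k C(k + r - 1, r - 1) x^k follows by substituting y = c x into 1/(1 - y)^r = sum_{k>=0} C(k + r - 1, r - 1) y^k.
For c = 4, r = 2, k = 2:
4^2 * C(3, 1) = 16 * 3 = 48.

48


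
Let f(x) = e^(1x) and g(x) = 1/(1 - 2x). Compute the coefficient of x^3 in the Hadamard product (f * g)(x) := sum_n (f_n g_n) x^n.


Expanding: f_k = 1^k/k! (from e^(1x)) and g_k = 2^k (from 1/(1 - 2x)). So the Hadamard coefficient (f * g)_k = 1^k 2^k / k! = (2)^k / k!.
For k = 3: 2^3/3! = 8/6 = 4/3.

4/3


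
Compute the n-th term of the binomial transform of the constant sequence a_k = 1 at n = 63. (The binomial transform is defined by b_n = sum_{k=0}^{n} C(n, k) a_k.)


With a_k = 1 for all k, b_n = sum_{k=0}^{n} C(n, k) = 2^n by the binomial theorem.
For n = 63: 2^63 = 9223372036854775808.

9223372036854775808


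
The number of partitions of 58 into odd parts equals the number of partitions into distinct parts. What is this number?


Computing partitions of 58 into odd parts (1, 3, 5, ...):
Using the generating function prod_{k>=0} 1/(1-x^(2k+1)),
the count is 8808

8808


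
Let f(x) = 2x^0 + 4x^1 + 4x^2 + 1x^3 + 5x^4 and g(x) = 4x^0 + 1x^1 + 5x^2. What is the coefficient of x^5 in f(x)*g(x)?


Cauchy product at x^5:
1*5 + 5*1
= 10

10


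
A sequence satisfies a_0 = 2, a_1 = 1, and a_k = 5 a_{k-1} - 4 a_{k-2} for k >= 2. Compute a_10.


The characteristic equation is t^2 - 5 t + 4 = 0, with roots r_1 = 4 and r_2 = 1 (so c_1 = r_1 + r_2, c_2 = -r_1 r_2 as required).
One can use the closed form a_n = A r_1^n + B r_2^n, but direct iteration is more reliable:
a_0 = 2, a_1 = 1, a_2 = -3, a_3 = -19, a_4 = -83, a_5 = -339, a_6 = -1363, a_7 = -5459, a_8 = -21843, a_9 = -87379, a_10 = -349523.
So a_10 = -349523.

-349523


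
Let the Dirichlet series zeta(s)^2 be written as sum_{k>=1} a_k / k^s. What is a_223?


The Dirichlet convolution of the constant function 1 with itself gives (1 * 1)(k) = sum_{d | k} 1 = d(k), the number of positive divisors of k.
Since zeta(s) = sum_{k>=1} 1/k^s, we have zeta(s)^2 = sum_{k>=1} d(k)/k^s, so a_k = d(k).
For k = 223: the divisors are 1, 223.
Count = 2.

2


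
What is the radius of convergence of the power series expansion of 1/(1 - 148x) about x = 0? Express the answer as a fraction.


Expanding 1/(1 - 148x) = sum_{k>=0} 148^k x^k, the series converges when |148x| < 1, i.e., |x| < 1/148.
So the radius of convergence is 1/148 = 1/148.

1/148


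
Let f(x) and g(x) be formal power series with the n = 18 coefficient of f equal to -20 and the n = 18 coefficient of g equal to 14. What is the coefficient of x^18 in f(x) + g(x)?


Addition of formal power series is termwise.
The coefficient of x^18 in f + g = -20 + 14
= -6

-6


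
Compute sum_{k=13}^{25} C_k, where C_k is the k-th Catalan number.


C_13 through C_25: 742900, 2674440, 9694845, 35357670, 129644790, 477638700, 1767263190, 6564120420, 24466267020, 91482563640, 343059613650, 1289904147324, 4861946401452
Sum = 742900 + 2674440 + 9694845 + 35357670 + 129644790 + 477638700 + 1767263190 + 6564120420 + 24466267020 + 91482563640 + 343059613650 + 1289904147324 + 4861946401452
= 6619846130041

6619846130041


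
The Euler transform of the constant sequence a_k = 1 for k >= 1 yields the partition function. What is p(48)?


The Euler transform converts the sequence a_k = 1 into the number of integer partitions.
Using the recurrence or dynamic programming:
p(48) = 147273

147273


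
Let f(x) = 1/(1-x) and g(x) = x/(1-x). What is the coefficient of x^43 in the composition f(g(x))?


First simplify the composition: f(g(x)) = 1/(1 - x/(1-x)) = (1-x)/((1-x) - x) = (1-x)/(1-2x).
Now extract the coefficient. Write (1-x)/(1-2x) = 1/(1-2x) - x/(1-2x).
The coefficient of x^n in 1/(1-2x) is 2^n, and in x/(1-2x) is 2^(n-1) (for n >= 1).
So the coefficient of x^43 is 2^43 - 2^42 = 8796093022208 - 4398046511104 = 4398046511104.

4398046511104


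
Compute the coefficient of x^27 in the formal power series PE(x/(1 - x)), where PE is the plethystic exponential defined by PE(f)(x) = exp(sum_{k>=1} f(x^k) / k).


For f(x) = x/(1 - x) we have
sum_{k>=1} f(x^k) / k = sum_{k>=1} (1/k) * x^k / (1 - x^k) = sum_{k, m >= 1} x^(k m) / k,
which after exponentiating simplifies to
PE(x/(1 - x)) = prod_{k>=1} 1 / (1 - x^k).
This is the generating function for the partition function p(n), so the coefficient of x^27 is p(27).
Computing p(27) by dynamic programming over parts 1, 2, ..., 27: p(27) = 3010.

3010


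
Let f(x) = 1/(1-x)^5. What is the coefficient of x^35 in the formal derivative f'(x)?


Differentiate: d/dx [ 1/(1-x)^r ] = r / (1-x)^(r+1).
Here r = 5, so f'(x) = 5 / (1-x)^6.
The expansion of 1/(1-x)^(r+1) has coefficient of x^n equal to C(n+r, r).
So the coefficient of x^35 in f'(x) is
5 * C(40, 5) = 5 * 658008 = 3290040

3290040


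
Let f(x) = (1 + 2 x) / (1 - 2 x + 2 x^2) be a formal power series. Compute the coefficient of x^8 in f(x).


Write f(x) = sum_{k>=0} a_k x^k. Multiplying both sides by 1 - 2 x + 2 x^2 gives
(1 - 2 x + 2 x^2) sum_{k>=0} a_k x^k = 1 + 2 x.
Matching coefficients:
 x^0: a_0 = 1
 x^1: a_1 - 2 a_0 = 2  =>  a_1 = 2*1 + 2 = 4
 x^k (k >= 2): a_k = 2 a_{k-1} - 2 a_{k-2}.
Iterating: a_2 = 6, a_3 = 4, a_4 = -4, a_5 = -16, a_6 = -24, a_7 = -16, a_8 = 16.
So the coefficient of x^8 is 16.

16


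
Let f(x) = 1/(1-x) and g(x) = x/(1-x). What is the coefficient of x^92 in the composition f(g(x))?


First simplify the composition: f(g(x)) = 1/(1 - x/(1-x)) = (1-x)/((1-x) - x) = (1-x)/(1-2x).
Now extract the coefficient. Write (1-x)/(1-2x) = 1/(1-2x) - x/(1-2x).
The coefficient of x^n in 1/(1-2x) is 2^n, and in x/(1-2x) is 2^(n-1) (for n >= 1).
So the coefficient of x^92 is 2^92 - 2^91 = 4951760157141521099596496896 - 2475880078570760549798248448 = 2475880078570760549798248448.

2475880078570760549798248448


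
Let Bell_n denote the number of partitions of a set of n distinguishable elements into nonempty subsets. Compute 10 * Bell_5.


Bell_5 can be computed from the Bell triangle or from Dobinski's identity Bell_n = (1/e) * sum_{k>=0} k^n / k!.
Computing Bell_5 = 52.
Then 10 * 52 = 520.

520


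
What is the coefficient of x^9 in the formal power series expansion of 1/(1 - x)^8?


The negative binomial / multiset identity is
1/(1 - x)^r = sum_{k>=0} C(k + r - 1, r - 1) x^k.
Here r = 8 and k = 9, so the coefficient is
C(9 + 7, 7) = C(16, 7)
= 11440

11440


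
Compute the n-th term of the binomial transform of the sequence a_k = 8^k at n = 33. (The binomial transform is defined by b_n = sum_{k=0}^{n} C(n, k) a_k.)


With a_k = 8^k, b_n = sum_{k=0}^{n} C(n, k) 8^k = (1 + 8)^n by the binomial theorem.
For n = 33: (1 + 8)^33 = 9^33 = 30903154382632612361920641803529.

30903154382632612361920641803529


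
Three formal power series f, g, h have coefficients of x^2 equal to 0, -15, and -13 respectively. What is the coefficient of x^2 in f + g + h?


Series addition is componentwise:
0 + -15 + -13
= -28

-28


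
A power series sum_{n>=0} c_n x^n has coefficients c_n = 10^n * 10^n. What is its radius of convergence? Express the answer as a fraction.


By the root test (Cauchy-Hadamard), the radius is R = 1 / limsup_n |c_n|^(1/n).
Here |c_n|^(1/n) = (10^n * 10^n)^(1/n) = 10 * 10 = 100 for all n.
So R = 1/100 = 1/100.

1/100


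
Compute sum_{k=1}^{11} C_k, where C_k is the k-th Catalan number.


C_1 through C_11: 1, 2, 5, 14, 42, 132, 429, 1430, 4862, 16796, 58786
Sum = 1 + 2 + 5 + 14 + 42 + 132 + 429 + 1430 + 4862 + 16796 + 58786
= 82499

82499


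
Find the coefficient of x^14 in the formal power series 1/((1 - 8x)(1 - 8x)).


By partial fractions or Cauchy convolution:
The coefficient equals sum_{k=0}^{14} 8^k * 8^(14-k).
= 65970697666560

65970697666560


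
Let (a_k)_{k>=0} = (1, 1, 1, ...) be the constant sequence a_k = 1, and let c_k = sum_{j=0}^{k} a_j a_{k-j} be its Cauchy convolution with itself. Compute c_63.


Since a_j = 1 for all j >= 0, the convolution sum becomes
c_k = sum_{j=0}^{k} 1 * 1 = 1 * (k + 1).
Equivalently, the generating function of (a_k) is 1/(1 - x) and its square is 1/(1 - x)^2 = sum_{k>=0} 1(k + 1) x^k.
For k = 63: 1 * 64 = 64.

64


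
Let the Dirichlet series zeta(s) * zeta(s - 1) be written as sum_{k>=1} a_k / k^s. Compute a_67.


Convolution gives a_k = sum_{d | k} d * 1 = sum_{d | k} d = sigma(k), the sum of positive divisors of k.
For k = 67, the divisors are 1, 67, so
sigma(67) = 1 + 67 = 68.

68


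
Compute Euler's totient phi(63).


phi(n) counts integers in [1, n] coprime to n. Using the multiplicative formula phi(n) = n * prod_{p | n} (1 - 1/p):
63 = 3^2 * 7, so
phi(63) = 63 * (1 - 1/3) * (1 - 1/7) = 36.

36


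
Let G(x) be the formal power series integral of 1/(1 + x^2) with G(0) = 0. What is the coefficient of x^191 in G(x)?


1/(1 + x^2) = sum_{j>=0} (-1)^j x^(2j). Integrating termwise with G(0) = 0:
G(x) = sum_{j>=0} (-1)^j x^(2j+1) / (2j+1) = arctan(x).
Only odd powers are nonzero. For x^191 write 191 = 2*95 + 1, giving
(-1)^95 / 191 = -1/191 = -1/191.

-1/191


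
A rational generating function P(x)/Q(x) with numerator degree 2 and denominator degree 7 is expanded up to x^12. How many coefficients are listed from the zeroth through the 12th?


Expanding up to x^12 gives the coefficients for x^0, x^1, ..., x^12.
That is 12 + 1 = 13 coefficients in total.

13


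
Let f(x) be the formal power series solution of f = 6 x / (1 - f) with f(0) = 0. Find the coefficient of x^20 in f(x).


Apply Lagrange inversion: f = 6 x * phi(f) with phi(t) = 1/(1 - t), so
[x^n] f = 6^n * (1/n) [t^(n-1)] phi(t)^n = 6^n * (1/n) [t^(n-1)] (1 - t)^(-n) = 6^n * (1/n) C(2n - 2, n - 1) = 6^n * C_{n-1}.
For n = 20: C_19 = C(38, 19) / 20 = 35345263800/20 = 1767263190.
With the 6^20 = 3656158440062976 factor, the coefficient is 3656158440062976 * 1767263190 = 6461394227931118766653440.

6461394227931118766653440


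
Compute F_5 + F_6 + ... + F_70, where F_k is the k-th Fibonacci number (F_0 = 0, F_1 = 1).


Use the identity sum_{k=0}^{N} F_k = F_{N+2} - 1 (which follows from F_{k+2} - F_{k+1} = F_k). Then
sum_{k=5}^{70} F_k = (F_{72} - 1) - (F_{6} - 1) = F_{72} - F_{6}.
Computing: F_{72} = 498454011879264, F_{6} = 8, so
Sum = 498454011879264 - 8 = 498454011879256.

498454011879256


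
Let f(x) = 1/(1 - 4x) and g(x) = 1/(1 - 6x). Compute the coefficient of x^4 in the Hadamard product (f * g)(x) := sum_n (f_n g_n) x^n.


f has coefficients f_k = 4^k and g has coefficients g_k = 6^k, so the Hadamard product has coefficient (f*g)_k = 4^k * 6^k = 24^k.
For k = 4: 24^4 = 331776.

331776


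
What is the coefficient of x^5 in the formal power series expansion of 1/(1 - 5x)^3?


The general identity 1/(1 - c x)^r = sum_{k>=0} c^k C(k + r - 1, r - 1) x^k follows by substituting y = c x into 1/(1 - y)^r = sum_{k>=0} C(k + r - 1, r - 1) y^k.
For c = 5, r = 3, k = 5:
5^5 * C(7, 2) = 3125 * 21 = 65625.

65625


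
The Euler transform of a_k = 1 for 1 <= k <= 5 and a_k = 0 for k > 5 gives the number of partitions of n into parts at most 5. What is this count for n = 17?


Partitions of 17 into parts at most 5:
Using generating function (1-x)^(-1)(1-x^2)^(-1)...(1-x^5)^(-1),
the coefficient of x^17 = 119

119


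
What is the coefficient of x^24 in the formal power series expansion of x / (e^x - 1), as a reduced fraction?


The exponential generating function for Bernoulli numbers is
x / (e^x - 1) = sum_{k>=0} B_k x^k / k!.
So the coefficient of x^24 in x / (e^x - 1) is B_24 / 24!.
Computing: B_24 = -236364091/2730, 24! = 620448401733239439360000, giving
-236364091/2730 / 620448401733239439360000 = -236364091/1693824136731743669452800000.

-236364091/1693824136731743669452800000


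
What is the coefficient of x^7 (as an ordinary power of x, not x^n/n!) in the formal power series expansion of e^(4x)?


The exponential series is e^y = sum_{k>=0} y^k / k!. Substituting y = 4x gives
e^(4x) = sum_{k>=0} 4^k x^k / k!.
So the coefficient of x^n is a^n/n! with a = 4, n = 7:
4^7 / 7! = 16384/5040 = 1024/315

1024/315


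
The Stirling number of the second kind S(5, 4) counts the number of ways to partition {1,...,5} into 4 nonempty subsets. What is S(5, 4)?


Using the explicit formula S(n,k) = (1/k!) sum_{j=0}^{k} (-1)^(k-j) C(k,j) j^n:
S(5, 4) = 10
Equivalently, S(n,k) is n! times the coefficient of x^n in the EGF (e^x - 1)^k / k!.

10


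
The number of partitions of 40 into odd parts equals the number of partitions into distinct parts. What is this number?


Computing partitions of 40 into odd parts (1, 3, 5, ...):
Using the generating function prod_{k>=0} 1/(1-x^(2k+1)),
the count is 1113

1113


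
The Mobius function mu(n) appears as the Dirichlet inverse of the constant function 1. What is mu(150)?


150 has a squared prime factor, so mu(150) = 0.
Factorization reveals a repeated prime.

0


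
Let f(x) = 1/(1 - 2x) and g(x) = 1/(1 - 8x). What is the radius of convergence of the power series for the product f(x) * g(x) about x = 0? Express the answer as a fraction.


The radius of 1/(1 - 2x) is 1/2 (nearest singularity at x = 1/2), and the radius of 1/(1 - 8x) is 1/8.
The product f(x)*g(x) = 1/((1 - 2x)(1 - 8x)) has singularities at both 1/2 and 1/8, so its radius of convergence is the distance to the nearest one:
min(1/2, 1/8) = 1/8.

1/8


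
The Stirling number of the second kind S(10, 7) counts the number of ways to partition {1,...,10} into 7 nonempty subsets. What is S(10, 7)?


Using the explicit formula S(n,k) = (1/k!) sum_{j=0}^{k} (-1)^(k-j) C(k,j) j^n:
S(10, 7) = 5880
Equivalently, S(n,k) is n! times the coefficient of x^n in the EGF (e^x - 1)^k / k!.

5880


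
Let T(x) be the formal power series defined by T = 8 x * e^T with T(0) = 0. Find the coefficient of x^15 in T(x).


Apply the Lagrange inversion formula: if T = 8 x * phi(T) with phi(t) = e^t, then
[x^n] T = 8^n * (1/n) [t^(n-1)] phi(t)^n = 8^n * (1/n) [t^(n-1)] e^(n t) = 8^n * (1/n) * n^(n-1) / (n-1)! = 8^n * n^(n-1) / n!.
When c = 1 this is the Cayley count of rooted labeled trees on n vertices, divided by n!.
For n = 15: 8^15 * 15^14 / 15! = 35184372088832 * 29192926025390625/1307674368000 = 5503765708800000000000/7007.

5503765708800000000000/7007


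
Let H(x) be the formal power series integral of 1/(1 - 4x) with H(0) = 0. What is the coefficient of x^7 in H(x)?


1/(1 - 4x) = sum_{k>=0} 4^k x^k. Integrating termwise with H(0) = 0:
H(x) = sum_{k>=0} 4^k x^(k+1) / (k+1) = sum_{m>=1} 4^(m-1) x^m / m.
For m = 7: 4^6/7 = 4096/7 = 4096/7.

4096/7


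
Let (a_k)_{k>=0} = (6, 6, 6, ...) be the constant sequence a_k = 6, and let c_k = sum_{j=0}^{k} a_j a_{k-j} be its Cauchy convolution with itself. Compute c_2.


Since a_j = 6 for all j >= 0, the convolution sum becomes
c_k = sum_{j=0}^{k} 6 * 6 = 36 * (k + 1).
Equivalently, the generating function of (a_k) is 6/(1 - x) and its square is 36/(1 - x)^2 = sum_{k>=0} 36(k + 1) x^k.
For k = 2: 36 * 3 = 108.

108


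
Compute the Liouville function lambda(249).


The Liouville function is lambda(k) = (-1)^Omega(k), where Omega(k) counts the prime factors of k with multiplicity.
Factoring: 249 = 3 * 83, so Omega(249) = 2.
lambda(249) = (-1)^2 = 1.

1


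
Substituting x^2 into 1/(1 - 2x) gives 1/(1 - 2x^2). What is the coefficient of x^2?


The coefficient of x^(2m) in 1/(1 - 2x^2) is 2^m.
With n = 2 = 2*1, the coefficient is 2^1 = 2.

2


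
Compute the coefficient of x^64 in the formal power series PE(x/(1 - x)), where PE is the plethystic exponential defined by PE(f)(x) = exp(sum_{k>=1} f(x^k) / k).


For f(x) = x/(1 - x) we have
sum_{k>=1} f(x^k) / k = sum_{k>=1} (1/k) * x^k / (1 - x^k) = sum_{k, m >= 1} x^(k m) / k,
which after exponentiating simplifies to
PE(x/(1 - x)) = prod_{k>=1} 1 / (1 - x^k).
This is the generating function for the partition function p(n), so the coefficient of x^64 is p(64).
Computing p(64) by dynamic programming over parts 1, 2, ..., 64: p(64) = 1741630.

1741630


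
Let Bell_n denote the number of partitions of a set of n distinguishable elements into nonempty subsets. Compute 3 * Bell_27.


Bell_27 can be computed from the Bell triangle or from Dobinski's identity Bell_n = (1/e) * sum_{k>=0} k^n / k!.
Computing Bell_27 = 545717047936059989389.
Then 3 * 545717047936059989389 = 1637151143808179968167.

1637151143808179968167


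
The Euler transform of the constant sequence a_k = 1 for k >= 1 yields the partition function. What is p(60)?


The Euler transform converts the sequence a_k = 1 into the number of integer partitions.
Using the recurrence or dynamic programming:
p(60) = 966467

966467


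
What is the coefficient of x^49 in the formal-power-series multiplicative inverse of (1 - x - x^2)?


Let the inverse be f(x) = sum_{k>=0} a_k x^k. From f(x) * (1 - x - x^2) = 1 and matching coefficients:
 x^0: a_0 = 1.
 x^1: a_1 - a_0 = 0, so a_1 = 1.
 x^k (k >= 2): a_k - a_{k-1} - a_{k-2} = 0, i.e. a_k = a_{k-1} + a_{k-2}.
This is the Fibonacci-type recurrence shifted so that a_0 = a_1 = 1.
Iterating: a_0=1, a_1=1, a_2=2, a_3=3, a_4=5, a_5=8, a_6=13, a_7=21, a_8=34, a_9=55, ...
a_49 = 12586269025.

12586269025


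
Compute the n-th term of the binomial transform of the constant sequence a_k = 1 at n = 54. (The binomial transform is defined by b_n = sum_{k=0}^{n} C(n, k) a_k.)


With a_k = 1 for all k, b_n = sum_{k=0}^{n} C(n, k) = 2^n by the binomial theorem.
For n = 54: 2^54 = 18014398509481984.

18014398509481984


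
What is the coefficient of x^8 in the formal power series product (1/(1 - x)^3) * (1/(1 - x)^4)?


Combine the factors: (1/(1 - x)^3) * (1/(1 - x)^4) = 1/(1 - x)^7.
Then use 1/(1 - x)^r = sum_{k>=0} C(k + r - 1, r - 1) x^k with r = 7 and k = 8:
C(14, 6) = 3003.

3003


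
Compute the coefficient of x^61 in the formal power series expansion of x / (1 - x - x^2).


Let f(x) = sum_{k>=0} a_k x^k. Multiplying f(x) * (1 - x - x^2) = x and matching coefficients gives a_0 = 0, a_1 = 1, and a_k = a_{k-1} + a_{k-2} for k >= 2. These are the Fibonacci numbers F_k.
Iterating from F_0 = 0, F_1 = 1:
F_0=0, F_1=1, F_2=1, F_3=2, F_4=3, F_5=5, F_6=8, F_7=13, F_8=21, F_9=34, ...
F_61 = 2504730781961.

2504730781961


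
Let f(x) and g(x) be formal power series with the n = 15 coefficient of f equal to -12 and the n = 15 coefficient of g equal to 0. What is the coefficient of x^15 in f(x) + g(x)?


Addition of formal power series is termwise.
The coefficient of x^15 in f + g = -12 + 0
= -12

-12


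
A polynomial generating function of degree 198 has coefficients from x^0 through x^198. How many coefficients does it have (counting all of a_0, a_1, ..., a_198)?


A polynomial of degree 198 takes the form a_0 + a_1 x + ... + a_198 x^198.
The number of coefficients is 198 + 1 = 199.

199


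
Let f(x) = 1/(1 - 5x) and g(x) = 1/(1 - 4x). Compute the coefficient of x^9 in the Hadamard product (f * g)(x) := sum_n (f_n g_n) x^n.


f has coefficients f_k = 5^k and g has coefficients g_k = 4^k, so the Hadamard product has coefficient (f*g)_k = 5^k * 4^k = 20^k.
For k = 9: 20^9 = 512000000000.

512000000000


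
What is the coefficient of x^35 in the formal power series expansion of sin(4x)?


The Maclaurin series is sin(t) = sum_{k>=0} (-1)^k t^(2k+1) / (2k+1)!, so substituting t = 4x, only odd powers of x are nonzero, with coefficient of x^(2k+1) equal to (-1)^k 4^(2k+1) / (2k+1)!.
Write 35 = 2*17 + 1, giving the coefficient (-1)^17 * 4^35 / 35! = -1180591620717411303424/10333147966386144929666651337523200000000 = -274877906944/2405873491984360136479756640625.

-274877906944/2405873491984360136479756640625


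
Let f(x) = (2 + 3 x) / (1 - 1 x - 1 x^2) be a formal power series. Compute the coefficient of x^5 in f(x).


Write f(x) = sum_{k>=0} a_k x^k. Multiplying both sides by 1 - 1 x - 1 x^2 gives
(1 - 1 x - 1 x^2) sum_{k>=0} a_k x^k = 2 + 3 x.
Matching coefficients:
 x^0: a_0 = 2
 x^1: a_1 - 1 a_0 = 3  =>  a_1 = 1*2 + 3 = 5
 x^k (k >= 2): a_k = 1 a_{k-1} + 1 a_{k-2}.
Iterating: a_2 = 7, a_3 = 12, a_4 = 19, a_5 = 31.
So the coefficient of x^5 is 31.

31


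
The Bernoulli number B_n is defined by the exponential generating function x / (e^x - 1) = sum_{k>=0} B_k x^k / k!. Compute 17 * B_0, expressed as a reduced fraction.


Bernoulli numbers can also be computed recursively via B_0 = 1 and sum_{j=0}^{m} C(m+1, j) B_j = 0 for m >= 1. Odd-index Bernoulli numbers vanish for k >= 3.
Computing B_0 = 1, so 17 * B_0 = 17 * 1 = 17.

17


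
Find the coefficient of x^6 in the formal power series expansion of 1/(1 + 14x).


Write 1/(1 + c x) = 1/(1 - (-c) x) and apply the geometric-series identity
1/(1 - y) = sum_{k>=0} y^k to get 1/(1 + c x) = sum_{k>=0} (-c)^k x^k.
So the coefficient of x^k is (-c)^k = (-1)^k * c^k.
Here c = 14 and k = 6:
(-14)^6 = 1 * 7529536 = 7529536

7529536


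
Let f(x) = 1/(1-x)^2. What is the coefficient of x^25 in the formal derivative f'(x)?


Differentiate: d/dx [ 1/(1-x)^r ] = r / (1-x)^(r+1).
Here r = 2, so f'(x) = 2 / (1-x)^3.
The expansion of 1/(1-x)^(r+1) has coefficient of x^n equal to C(n+r, r).
So the coefficient of x^25 in f'(x) is
2 * C(27, 2) = 2 * 351 = 702

702


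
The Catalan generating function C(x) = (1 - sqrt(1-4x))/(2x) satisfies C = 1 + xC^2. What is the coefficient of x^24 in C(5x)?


Substituting x -> 5x scales the n-th coefficient by 5^n, so [x^24] C(5x) = 5^24 * C_24.
C_24 = C(2*24, 24)/(25) = 32247603683100/25 = 1289904147324.
So 5^24 * 1289904147324 = 59604644775390625 * 1289904147324 = 76884278495550155639648437500.

76884278495550155639648437500


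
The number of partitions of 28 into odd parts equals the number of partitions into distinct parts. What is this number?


Computing partitions of 28 into odd parts (1, 3, 5, ...):
Using the generating function prod_{k>=0} 1/(1-x^(2k+1)),
the count is 222

222


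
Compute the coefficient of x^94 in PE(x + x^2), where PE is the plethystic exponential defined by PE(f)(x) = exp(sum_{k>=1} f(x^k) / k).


With f(x) = x + x^2, the exponent is sum_{k>=1} (x^k + x^(2k)) / k = -ln(1 - x) - ln(1 - x^2). Exponentiating:
PE(x + x^2) = 1 / ((1 - x)(1 - x^2)).
This is the generating function for partitions of n into parts of size 1 or 2. The number of 2's can be any j in 0..47, and the rest are 1's, so
[x^94] = floor(94/2) + 1 = 48.

48


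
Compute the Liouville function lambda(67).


The Liouville function is lambda(k) = (-1)^Omega(k), where Omega(k) counts the prime factors of k with multiplicity.
Factoring: 67 = 67, so Omega(67) = 1.
lambda(67) = (-1)^1 = -1.

-1


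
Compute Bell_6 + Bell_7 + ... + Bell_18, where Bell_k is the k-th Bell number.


Recall Bell_k counts set partitions of a k-set (with Bell_0 = 1 by convention).
Bell_6 through Bell_18: 203, 877, 4140, 21147, 115975, 678570, 4213597, 27644437, 190899322, 1382958545, 10480142147, 82864869804, 682076806159
Sum = 203 + 877 + 4140 + 21147 + 115975 + 678570 + 4213597 + 27644437 + 190899322 + 1382958545 + 10480142147 + 82864869804 + 682076806159 = 777028354923.

777028354923
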